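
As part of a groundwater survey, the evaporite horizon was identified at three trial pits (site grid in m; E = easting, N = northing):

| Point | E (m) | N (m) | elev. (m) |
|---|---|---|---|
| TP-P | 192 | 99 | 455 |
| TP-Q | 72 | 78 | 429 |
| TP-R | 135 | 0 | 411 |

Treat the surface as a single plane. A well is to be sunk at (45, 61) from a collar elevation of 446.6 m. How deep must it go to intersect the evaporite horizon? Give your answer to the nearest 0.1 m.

27.8 m

Two edge vectors: TP-P→TP-Q = (-120, -21, -26), TP-P→TP-R = (-57, -99, -44).
Normal n = (TP-P→TP-Q) × (TP-P→TP-R) = (-1650, -3798, 10683).
So ∂z/∂E = −n_x/n_z = 0.15445 and ∂z/∂N = −n_y/n_z = 0.35552.
Intercept c from TP-P: 455 − 29.65 − 35.20 = 390.15.
At (45, 61): z_contact = 6.95 + 21.69 + 390.15 = 418.79 m.
Depth below ground = 446.6 − 418.79 = 27.8 m.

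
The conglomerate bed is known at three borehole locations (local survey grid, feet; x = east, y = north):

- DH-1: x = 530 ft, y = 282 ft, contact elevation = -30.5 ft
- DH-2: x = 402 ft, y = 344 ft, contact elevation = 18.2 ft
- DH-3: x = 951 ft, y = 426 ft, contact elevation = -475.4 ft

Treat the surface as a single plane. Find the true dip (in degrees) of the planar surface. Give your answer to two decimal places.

48.45°

Two edge vectors: DH-1→DH-2 = (-128, 62, 48.7), DH-1→DH-3 = (421, 144, -444.9).
Normal n = (DH-1→DH-2) × (DH-1→DH-3) = (-34596.6, -36444.5, -44534).
So ∂z/∂x = −n_x/n_z = −0.77686 and ∂z/∂y = −n_y/n_z = −0.81835.
Gradient magnitude |∇z| = √(a² + b²) = √(0.60351 + 0.66970) = 1.12837.
True dip = arctan(1.12837) = 48.45°, dipping toward NE (azimuth ≈ 044°).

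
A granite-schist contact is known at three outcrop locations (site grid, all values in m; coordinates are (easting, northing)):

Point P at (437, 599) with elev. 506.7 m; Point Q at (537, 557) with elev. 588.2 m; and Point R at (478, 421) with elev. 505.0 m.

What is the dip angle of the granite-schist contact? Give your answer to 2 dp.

43.00°

Let the plane be z = a·E + b·N + c.
Point Q−Point P: 100a − 42b = 81.5;  Point R−Point P: 41a − 178b = −1.7.
Solving gives a = 0.90673, b = 0.21840.
Gradient magnitude |∇z| = √(a² + b²) = √(0.82216 + 0.04770) = 0.93266.
True dip = arctan(0.93266) = 43.00°, dipping toward WSW (azimuth ≈ 256°).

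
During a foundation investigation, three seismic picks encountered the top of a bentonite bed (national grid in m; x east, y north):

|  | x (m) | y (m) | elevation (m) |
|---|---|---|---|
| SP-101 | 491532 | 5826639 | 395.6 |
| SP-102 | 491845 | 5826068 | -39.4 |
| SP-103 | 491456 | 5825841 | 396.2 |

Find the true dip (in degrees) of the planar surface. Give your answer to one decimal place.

Two edge vectors: SP-101→SP-102 = (313, -571, -435), SP-101→SP-103 = (-76, -798, 0.6).
Normal n = (SP-101→SP-102) × (SP-101→SP-103) = (-347472.6, 32872.2, -293170).
So ∂z/∂x = −n_x/n_z = −1.18523 and ∂z/∂y = −n_y/n_z = 0.11213.
Gradient magnitude |∇z| = √(a² + b²) = √(1.40476 + 0.01257) = 1.19052.
True dip = arctan(1.19052) = 50.0°, dipping toward E (azimuth ≈ 095°).

50.0°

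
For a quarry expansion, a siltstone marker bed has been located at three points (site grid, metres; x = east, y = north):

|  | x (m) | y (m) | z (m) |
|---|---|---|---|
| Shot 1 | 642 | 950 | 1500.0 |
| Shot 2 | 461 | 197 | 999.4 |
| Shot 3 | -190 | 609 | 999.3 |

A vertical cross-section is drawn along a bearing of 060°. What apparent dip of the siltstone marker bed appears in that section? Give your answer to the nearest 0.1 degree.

Two edge vectors: Shot 1→Shot 2 = (-181, -753, -500.6), Shot 1→Shot 3 = (-832, -341, -500.7).
Normal n = (Shot 1→Shot 2) × (Shot 1→Shot 3) = (206322.5, 325872.5, -564775).
So ∂z/∂x = −n_x/n_z = 0.36532 and ∂z/∂y = −n_y/n_z = 0.57700.
Unit vector along 060° is (sin 60°, cos 60°) = (0.8660, 0.5000).
Slope in that direction = a·(0.8660) + b·(0.5000) = 0.60487.
Apparent dip = arctan|0.60487| = 31.2° (true dip is 34.3°, so apparent ≤ true as expected).

31.2°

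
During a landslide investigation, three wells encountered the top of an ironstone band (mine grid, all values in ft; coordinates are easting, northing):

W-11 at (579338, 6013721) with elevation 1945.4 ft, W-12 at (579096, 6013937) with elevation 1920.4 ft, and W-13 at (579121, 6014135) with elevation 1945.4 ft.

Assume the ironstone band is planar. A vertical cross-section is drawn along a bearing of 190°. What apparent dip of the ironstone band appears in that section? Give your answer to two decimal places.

Let the plane be z = a·easting + b·northing + c.
W-12−W-11: −242a + 216b = −25;  W-13−W-11: −217a + 414b = 0.
Solving gives a = 0.19413, b = 0.10175.
Unit vector along 190° is (sin 190°, cos 190°) = (-0.1736, -0.9848).
Slope in that direction = a·(-0.1736) + b·(-0.9848) = −0.13392.
Apparent dip = arctan|0.13392| = 7.63° (true dip is 12.4°, so apparent ≤ true as expected).

7.63°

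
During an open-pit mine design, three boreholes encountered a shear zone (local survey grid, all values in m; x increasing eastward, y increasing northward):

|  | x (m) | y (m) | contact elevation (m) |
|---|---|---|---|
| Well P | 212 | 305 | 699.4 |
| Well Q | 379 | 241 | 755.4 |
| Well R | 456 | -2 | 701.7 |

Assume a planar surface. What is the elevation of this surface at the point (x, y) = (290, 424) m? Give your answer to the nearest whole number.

781 m

Two edge vectors: Well P→Well Q = (167, -64, 56), Well P→Well R = (244, -307, 2.3).
Normal n = (Well P→Well Q) × (Well P→Well R) = (17044.8, 13279.9, -35653).
So ∂z/∂x = −n_x/n_z = 0.47807 and ∂z/∂y = −n_y/n_z = 0.37248.
Intercept c from Well P: 699.4 − 101.35 − 113.61 = 484.44.
At (290, 424): z = 138.6 + 157.9 + 484.44 = 781.0 m.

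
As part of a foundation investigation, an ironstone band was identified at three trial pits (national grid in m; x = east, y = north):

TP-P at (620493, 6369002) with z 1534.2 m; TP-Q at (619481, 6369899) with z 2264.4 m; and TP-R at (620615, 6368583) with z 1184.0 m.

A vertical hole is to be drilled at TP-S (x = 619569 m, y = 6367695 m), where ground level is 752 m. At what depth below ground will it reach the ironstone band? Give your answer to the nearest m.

344 m

Let the plane be z = a·x + b·y + c.
TP-Q−TP-P: −1012a + 897b = 730.2;  TP-R−TP-P: 122a − 419b = −350.2.
Solving gives a = 0.02598778, b = 0.84336637.
Then c = 1534.2 − a·620493 − b·6369002 = −5385993.14.
At (619569, 6367695): z_contact = 16101.2 + 5370299.8 − 5385993.14 = 407.9 m.
Depth below ground = 752 − 407.9 = 344 m.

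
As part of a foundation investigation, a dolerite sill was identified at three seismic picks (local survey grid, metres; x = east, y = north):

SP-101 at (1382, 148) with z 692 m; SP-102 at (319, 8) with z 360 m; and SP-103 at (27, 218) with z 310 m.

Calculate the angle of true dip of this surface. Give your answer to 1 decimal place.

Let the plane be z = a·x + b·y + c.
SP-102−SP-101: −1063a − 140b = −332;  SP-103−SP-101: −1355a + 70b = −382.
Solving gives a = 0.29049, b = 0.16582.
Gradient magnitude |∇z| = √(a² + b²) = √(0.08438 + 0.02750) = 0.33448.
True dip = arctan(0.33448) = 18.5°, dipping toward WSW (azimuth ≈ 240°).

18.5°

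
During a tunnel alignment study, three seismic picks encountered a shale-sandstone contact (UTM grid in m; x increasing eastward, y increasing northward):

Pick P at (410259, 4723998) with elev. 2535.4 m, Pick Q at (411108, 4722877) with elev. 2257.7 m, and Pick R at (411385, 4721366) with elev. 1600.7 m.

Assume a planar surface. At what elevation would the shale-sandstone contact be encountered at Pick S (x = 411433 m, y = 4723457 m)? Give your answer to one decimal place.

2650.5 m

Two edge vectors: Pick P→Pick Q = (849, -1121, -277.7), Pick P→Pick R = (1126, -2632, -934.7).
Normal n = (Pick P→Pick Q) × (Pick P→Pick R) = (316892.3, 480870.1, -972322).
So ∂z/∂x = −n_x/n_z = 0.325912918 and ∂z/∂y = −n_y/n_z = 0.494558490.
Intercept c from Pick P: 2535.4 − 133708.71 − 2336293.32 = −2467466.62.
At (411433, 4723457): z = 134091.3 + 2336025.8 − 2467466.62 = 2650.5 m.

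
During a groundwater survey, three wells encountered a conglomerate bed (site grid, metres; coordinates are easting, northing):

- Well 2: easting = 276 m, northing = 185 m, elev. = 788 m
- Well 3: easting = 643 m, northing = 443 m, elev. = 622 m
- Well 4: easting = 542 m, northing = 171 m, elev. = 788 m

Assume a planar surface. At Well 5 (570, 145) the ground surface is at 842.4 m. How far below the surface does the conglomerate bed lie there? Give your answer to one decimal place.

Let the plane be z = a·easting + b·northing + c.
Well 3−Well 2: 367a + 258b = −166;  Well 4−Well 2: 266a − 14b = 0.
Solving gives a = −0.03151, b = −0.59860.
Then c = 788 − a·276 − b·185 = 907.44.
At (570, 145): z_contact = −17.96 − 86.80 + 907.44 = 802.68 m.
Depth below ground = 842.4 − 802.68 = 39.7 m.

39.7 m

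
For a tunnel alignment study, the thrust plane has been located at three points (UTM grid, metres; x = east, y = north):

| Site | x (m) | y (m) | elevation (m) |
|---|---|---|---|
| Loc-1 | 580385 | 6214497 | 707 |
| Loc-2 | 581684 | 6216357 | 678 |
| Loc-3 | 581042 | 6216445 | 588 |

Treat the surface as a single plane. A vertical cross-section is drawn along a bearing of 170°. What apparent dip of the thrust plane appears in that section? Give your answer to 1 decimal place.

7.1°

Two edge vectors: Loc-1→Loc-2 = (1299, 1860, -29), Loc-1→Loc-3 = (657, 1948, -119).
Normal n = (Loc-1→Loc-2) × (Loc-1→Loc-3) = (-164848, 135528, 1308432).
So ∂z/∂x = −n_x/n_z = 0.12599 and ∂z/∂y = −n_y/n_z = −0.10358.
Unit vector along 170° is (sin 170°, cos 170°) = (0.1736, -0.9848).
Slope in that direction = a·(0.1736) + b·(-0.9848) = 0.12388.
Apparent dip = arctan|0.12388| = 7.1° (true dip is 9.3°, so apparent ≤ true as expected).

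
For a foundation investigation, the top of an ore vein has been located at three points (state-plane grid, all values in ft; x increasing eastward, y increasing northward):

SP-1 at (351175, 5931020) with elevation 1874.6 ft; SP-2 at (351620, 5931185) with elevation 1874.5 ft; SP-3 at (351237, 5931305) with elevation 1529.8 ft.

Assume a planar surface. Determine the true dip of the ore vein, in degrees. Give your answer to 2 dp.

Two edge vectors: SP-1→SP-2 = (445, 165, -0.1), SP-1→SP-3 = (62, 285, -344.8).
Normal n = (SP-1→SP-2) × (SP-1→SP-3) = (-56863.5, 153429.8, 116595).
So ∂z/∂x = −n_x/n_z = 0.48770 and ∂z/∂y = −n_y/n_z = −1.31592.
Gradient magnitude |∇z| = √(a² + b²) = √(0.23785 + 1.73165) = 1.40339.
True dip = arctan(1.40339) = 54.53°, dipping toward NNW (azimuth ≈ 340°).

54.53°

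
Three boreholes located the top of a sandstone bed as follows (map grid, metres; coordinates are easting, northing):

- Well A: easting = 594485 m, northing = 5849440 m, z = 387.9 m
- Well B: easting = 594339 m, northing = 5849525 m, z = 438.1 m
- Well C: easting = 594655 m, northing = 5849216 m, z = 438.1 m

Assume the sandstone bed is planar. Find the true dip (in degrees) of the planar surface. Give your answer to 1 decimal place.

Let the plane be z = a·easting + b·northing + c.
Well B−Well A: −146a + 85b = 50.2;  Well C−Well A: 170a − 224b = 50.2.
Solving gives a = −0.84978, b = −0.86903.
Gradient magnitude |∇z| = √(a² + b²) = √(0.72212 + 0.75521) = 1.21545.
True dip = arctan(1.21545) = 50.6°, dipping toward NE (azimuth ≈ 044°).

50.6°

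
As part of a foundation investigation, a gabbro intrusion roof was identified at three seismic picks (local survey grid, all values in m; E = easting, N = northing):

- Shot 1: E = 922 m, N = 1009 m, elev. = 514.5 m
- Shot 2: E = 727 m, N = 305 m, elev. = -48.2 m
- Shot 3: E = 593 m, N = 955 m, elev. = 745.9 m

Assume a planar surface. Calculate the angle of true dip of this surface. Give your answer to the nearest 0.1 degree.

Let the plane be z = a·E + b·N + c.
Shot 2−Shot 1: −195a − 704b = −562.7;  Shot 3−Shot 1: −329a − 54b = 231.4.
Solving gives a = −0.87428, b = 1.04146.
Gradient magnitude |∇z| = √(a² + b²) = √(0.76437 + 1.08463) = 1.35978.
True dip = arctan(1.35978) = 53.7°, dipping toward SE (azimuth ≈ 140°).

53.7°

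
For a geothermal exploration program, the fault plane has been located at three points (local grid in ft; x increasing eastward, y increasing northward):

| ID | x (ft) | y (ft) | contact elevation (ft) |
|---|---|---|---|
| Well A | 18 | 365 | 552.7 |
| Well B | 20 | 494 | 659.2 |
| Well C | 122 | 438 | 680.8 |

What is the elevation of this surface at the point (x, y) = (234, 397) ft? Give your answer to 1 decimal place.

Two edge vectors: Well A→Well B = (2, 129, 106.5), Well A→Well C = (104, 73, 128.1).
Normal n = (Well A→Well B) × (Well A→Well C) = (8750.4, 10819.8, -13270).
So ∂z/∂x = −n_x/n_z = 0.65941 and ∂z/∂y = −n_y/n_z = 0.81536.
Intercept c from Well A: 552.7 − 11.87 − 297.61 = 243.22.
At (234, 397): z = 154.3 + 323.7 + 243.22 = 721.2 ft.

721.2 ft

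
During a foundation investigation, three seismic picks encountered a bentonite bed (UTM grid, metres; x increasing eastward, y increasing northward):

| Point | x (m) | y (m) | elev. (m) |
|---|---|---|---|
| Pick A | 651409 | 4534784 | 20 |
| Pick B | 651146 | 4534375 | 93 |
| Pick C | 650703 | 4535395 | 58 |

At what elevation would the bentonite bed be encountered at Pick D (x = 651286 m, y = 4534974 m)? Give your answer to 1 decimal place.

18.9 m

Let the plane be z = a·x + b·y + c.
Pick B−Pick A: −263a − 409b = 73;  Pick C−Pick A: −706a + 611b = 38.
Solving gives a = −0.133820005, b = −0.092433591.
Then c = 20 − a·651409 − b·4534784 = 506357.92.
At (651286, 4534974): z = −87155.1 − 419183.9 + 506357.92 = 18.9 m.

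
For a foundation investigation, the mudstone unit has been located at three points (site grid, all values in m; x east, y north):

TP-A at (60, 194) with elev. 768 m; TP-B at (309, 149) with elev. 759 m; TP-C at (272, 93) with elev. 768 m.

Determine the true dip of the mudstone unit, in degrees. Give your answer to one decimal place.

7.7°

Two edge vectors: TP-A→TP-B = (249, -45, -9), TP-A→TP-C = (212, -101, 0).
Normal n = (TP-A→TP-B) × (TP-A→TP-C) = (-909, -1908, -15609).
So ∂z/∂x = −n_x/n_z = −0.05824 and ∂z/∂y = −n_y/n_z = −0.12224.
Gradient magnitude |∇z| = √(a² + b²) = √(0.00339 + 0.01494) = 0.13540.
True dip = arctan(0.13540) = 7.7°, dipping toward NNE (azimuth ≈ 025°).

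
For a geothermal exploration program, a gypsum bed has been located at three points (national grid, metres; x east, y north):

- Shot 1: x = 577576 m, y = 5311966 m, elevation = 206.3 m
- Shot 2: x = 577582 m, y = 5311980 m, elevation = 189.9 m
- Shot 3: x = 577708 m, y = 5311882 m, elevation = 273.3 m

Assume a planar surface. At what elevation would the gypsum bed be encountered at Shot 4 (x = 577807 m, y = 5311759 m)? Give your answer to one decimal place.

Let the plane be z = a·x + b·y + c.
Shot 2−Shot 1: 6a + 14b = −16.4;  Shot 3−Shot 1: 132a − 84b = 67.
Solving gives a = −0.186904762, b = −1.091326531.
Then c = 206.3 − a·577576 − b·5311966 = 5905247.43.
At (577807, 5311759): z = −107994.9 − 5796863.5 + 5905247.43 = 389.0 m.

389.0 m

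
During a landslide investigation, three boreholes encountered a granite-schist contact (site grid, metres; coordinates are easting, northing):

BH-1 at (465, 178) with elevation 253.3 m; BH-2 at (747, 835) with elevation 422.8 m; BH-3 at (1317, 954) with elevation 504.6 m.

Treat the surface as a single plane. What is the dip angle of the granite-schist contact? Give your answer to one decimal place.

Let the plane be z = a·easting + b·northing + c.
BH-2−BH-1: 282a + 657b = 169.5;  BH-3−BH-1: 852a + 776b = 251.3.
Solving gives a = 0.09847, b = 0.21572.
Gradient magnitude |∇z| = √(a² + b²) = √(0.00970 + 0.04654) = 0.23714.
True dip = arctan(0.23714) = 13.3°, dipping toward SSW (azimuth ≈ 205°).

13.3°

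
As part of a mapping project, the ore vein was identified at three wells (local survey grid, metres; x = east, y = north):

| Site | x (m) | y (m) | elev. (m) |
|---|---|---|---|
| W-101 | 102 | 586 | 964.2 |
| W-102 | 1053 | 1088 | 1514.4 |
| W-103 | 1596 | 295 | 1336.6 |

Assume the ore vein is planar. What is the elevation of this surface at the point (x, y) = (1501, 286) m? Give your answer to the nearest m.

1300 m

Two edge vectors: W-101→W-102 = (951, 502, 550.2), W-101→W-103 = (1494, -291, 372.4).
Normal n = (W-101→W-102) × (W-101→W-103) = (347053, 467846.4, -1026729).
So ∂z/∂x = −n_x/n_z = 0.33802 and ∂z/∂y = −n_y/n_z = 0.45567.
Intercept c from W-101: 964.2 − 34.48 − 267.02 = 662.70.
At (1501, 286): z = 507.4 + 130.3 + 662.70 = 1300.4 m.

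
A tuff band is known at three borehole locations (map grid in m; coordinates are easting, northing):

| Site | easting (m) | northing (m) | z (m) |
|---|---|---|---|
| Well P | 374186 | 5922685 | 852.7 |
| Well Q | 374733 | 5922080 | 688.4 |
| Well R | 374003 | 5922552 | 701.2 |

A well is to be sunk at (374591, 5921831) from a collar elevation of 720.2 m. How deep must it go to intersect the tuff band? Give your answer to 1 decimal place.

Let the plane be z = a·easting + b·northing + c.
Well Q−Well P: 547a − 605b = −164.3;  Well R−Well P: −183a − 133b = −151.5.
Solving gives a = 0.380482487, b = 0.615576728.
Then c = 852.7 − a·374186 − b·5922685 = −3787385.57.
At (374591, 5921831): z_contact = 142525.32 + 3645341.35 − 3787385.57 = 481.09 m.
Depth below ground = 720.2 − 481.09 = 239.1 m.

239.1 m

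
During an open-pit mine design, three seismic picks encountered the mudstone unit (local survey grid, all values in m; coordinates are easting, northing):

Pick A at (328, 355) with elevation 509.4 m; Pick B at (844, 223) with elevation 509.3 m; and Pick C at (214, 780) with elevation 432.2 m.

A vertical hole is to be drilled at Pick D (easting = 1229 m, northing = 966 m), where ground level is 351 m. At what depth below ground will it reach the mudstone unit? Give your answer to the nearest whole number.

6 m

Let the plane be z = a·easting + b·northing + c.
Pick B−Pick A: 516a − 132b = −0.1;  Pick C−Pick A: −114a + 425b = −77.2.
Solving gives a = −0.05010, b = −0.19509.
Then c = 509.4 − a·328 − b·355 = 595.09.
At (1229, 966): z_contact = −61.6 − 188.5 + 595.09 = 345.1 m.
Depth below ground = 351 − 345.1 = 6 m.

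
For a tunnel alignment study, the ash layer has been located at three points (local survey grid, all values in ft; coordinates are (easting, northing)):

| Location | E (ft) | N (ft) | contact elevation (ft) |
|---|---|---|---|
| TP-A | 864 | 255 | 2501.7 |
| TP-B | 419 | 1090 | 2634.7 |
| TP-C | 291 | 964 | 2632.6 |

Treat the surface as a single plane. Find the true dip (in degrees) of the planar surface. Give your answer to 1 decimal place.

8.2°

Let the plane be z = a·E + b·N + c.
TP-B−TP-A: −445a + 835b = 133;  TP-C−TP-A: −573a + 709b = 130.9.
Solving gives a = −0.09208, b = 0.11021.
Gradient magnitude |∇z| = √(a² + b²) = √(0.00848 + 0.01215) = 0.14361.
True dip = arctan(0.14361) = 8.2°, dipping toward SE (azimuth ≈ 140°).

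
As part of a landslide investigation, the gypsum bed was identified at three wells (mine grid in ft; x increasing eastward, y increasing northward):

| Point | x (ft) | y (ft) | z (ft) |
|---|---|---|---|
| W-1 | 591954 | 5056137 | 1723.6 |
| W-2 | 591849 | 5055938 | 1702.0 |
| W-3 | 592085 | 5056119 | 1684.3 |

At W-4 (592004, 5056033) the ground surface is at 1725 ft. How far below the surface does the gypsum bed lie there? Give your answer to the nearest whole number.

41 ft

Let the plane be z = a·x + b·y + c.
W-2−W-1: −105a − 199b = −21.6;  W-3−W-1: 131a − 18b = −39.3.
Solving gives a = −0.26581423, b = 0.24879645.
Then c = 1723.6 − a·591954 − b·5056137 = −1098875.55.
At (592004, 5056033): z_contact = −157363.1 + 1257923.1 − 1098875.55 = 1684.4 ft.
Depth below ground = 1725 − 1684.4 = 41 ft.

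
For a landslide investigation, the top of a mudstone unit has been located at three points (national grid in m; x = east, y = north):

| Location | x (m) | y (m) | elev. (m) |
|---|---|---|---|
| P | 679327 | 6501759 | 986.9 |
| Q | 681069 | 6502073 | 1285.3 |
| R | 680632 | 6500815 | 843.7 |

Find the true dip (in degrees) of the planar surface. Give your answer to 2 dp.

Two edge vectors: P→Q = (1742, 314, 298.4), P→R = (1305, -944, -143.2).
Normal n = (P→Q) × (P→R) = (236724.8, 638866.4, -2054218).
So ∂z/∂x = −n_x/n_z = 0.11524 and ∂z/∂y = −n_y/n_z = 0.31100.
Gradient magnitude |∇z| = √(a² + b²) = √(0.01328 + 0.09672) = 0.33167.
True dip = arctan(0.33167) = 18.35°, dipping toward SSW (azimuth ≈ 200°).

18.35°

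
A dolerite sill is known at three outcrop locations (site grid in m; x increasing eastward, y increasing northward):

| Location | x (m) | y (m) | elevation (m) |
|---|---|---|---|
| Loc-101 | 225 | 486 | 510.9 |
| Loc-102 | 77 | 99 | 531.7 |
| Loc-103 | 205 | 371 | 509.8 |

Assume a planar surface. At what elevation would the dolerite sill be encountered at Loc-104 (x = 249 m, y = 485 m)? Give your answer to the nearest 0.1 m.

503.6 m

Two edge vectors: Loc-101→Loc-102 = (-148, -387, 20.8), Loc-101→Loc-103 = (-20, -115, -1.1).
Normal n = (Loc-101→Loc-102) × (Loc-101→Loc-103) = (2817.7, -578.8, 9280).
So ∂z/∂x = −n_x/n_z = −0.30363 and ∂z/∂y = −n_y/n_z = 0.06237.
Intercept c from Loc-101: 510.9 + 68.32 − 30.31 = 548.90.
At (249, 485): z = −75.6 + 30.2 + 548.90 = 503.6 m.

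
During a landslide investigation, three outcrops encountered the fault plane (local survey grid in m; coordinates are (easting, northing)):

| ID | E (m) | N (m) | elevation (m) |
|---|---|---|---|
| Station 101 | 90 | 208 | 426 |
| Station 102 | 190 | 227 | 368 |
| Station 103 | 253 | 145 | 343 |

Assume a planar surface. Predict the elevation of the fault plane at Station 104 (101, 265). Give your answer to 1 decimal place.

Let the plane be z = a·E + b·N + c.
Station 102−Station 101: 100a + 19b = −58;  Station 103−Station 101: 163a − 63b = −83.
Solving gives a = −0.55667, b = −0.12281.
Then c = 426 − a·90 − b·208 = 501.64.
At (101, 265): z = −56.2 − 32.5 + 501.64 = 412.9 m.

412.9 m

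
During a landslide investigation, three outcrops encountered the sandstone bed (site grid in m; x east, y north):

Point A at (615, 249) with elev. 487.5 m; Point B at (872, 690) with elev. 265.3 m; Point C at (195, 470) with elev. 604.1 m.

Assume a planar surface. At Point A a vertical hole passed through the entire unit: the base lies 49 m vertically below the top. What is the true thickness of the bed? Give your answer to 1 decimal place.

Let the plane be z = a·x + b·y + c.
Point B−Point A: 257a + 441b = −222.2;  Point C−Point A: −420a + 221b = 116.6.
Solving gives a = −0.41537, b = −0.26179.
|∇z| = √(a²+b²) = 0.49099, so dip δ = arctan(0.49099) = 26.15°.
True thickness = vertical thickness × cos δ = 49 × cos 26.15° = 44.0 m.

44.0 m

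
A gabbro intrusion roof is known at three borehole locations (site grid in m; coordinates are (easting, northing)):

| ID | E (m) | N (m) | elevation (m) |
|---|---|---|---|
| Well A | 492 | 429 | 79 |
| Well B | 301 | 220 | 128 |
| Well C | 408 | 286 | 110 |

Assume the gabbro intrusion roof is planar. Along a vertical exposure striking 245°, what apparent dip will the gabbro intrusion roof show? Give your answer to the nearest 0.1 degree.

7.3°

Let the plane be z = a·E + b·N + c.
Well B−Well A: −191a − 209b = 49;  Well C−Well A: −84a − 143b = 31.
Solving gives a = −0.05411, b = −0.18500.
Unit vector along 245° is (sin 245°, cos 245°) = (-0.9063, -0.4226).
Slope in that direction = a·(-0.9063) + b·(-0.4226) = 0.12723.
Apparent dip = arctan|0.12723| = 7.3° (true dip is 10.9°, so apparent ≤ true as expected).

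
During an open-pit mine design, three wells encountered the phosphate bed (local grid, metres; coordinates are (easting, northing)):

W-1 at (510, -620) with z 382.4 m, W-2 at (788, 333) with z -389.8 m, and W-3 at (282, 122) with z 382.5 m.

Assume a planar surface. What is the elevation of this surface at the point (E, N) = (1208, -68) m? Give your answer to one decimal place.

-791.4 m

Let the plane be z = a·E + b·N + c.
W-2−W-1: 278a + 953b = −772.2;  W-3−W-1: −228a + 742b = 0.1.
Solving gives a = −1.352979, b = −0.415605.
Then c = 382.4 − a·510 − b·-620 = 814.74.
At (1208, -68): z = −1634.4 + 28.3 + 814.74 = -791.4 m.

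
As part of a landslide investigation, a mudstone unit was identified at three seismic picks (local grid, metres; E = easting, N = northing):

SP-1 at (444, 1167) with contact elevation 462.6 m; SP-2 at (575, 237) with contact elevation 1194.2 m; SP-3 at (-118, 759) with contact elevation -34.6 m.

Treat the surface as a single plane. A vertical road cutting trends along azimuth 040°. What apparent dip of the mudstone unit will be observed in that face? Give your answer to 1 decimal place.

Two edge vectors: SP-1→SP-2 = (131, -930, 731.6), SP-1→SP-3 = (-562, -408, -497.2).
Normal n = (SP-1→SP-2) × (SP-1→SP-3) = (760888.8, -346026, -576108).
So ∂z/∂E = −n_x/n_z = 1.32074 and ∂z/∂N = −n_y/n_z = −0.60063.
Unit vector along 040° is (sin 40°, cos 40°) = (0.6428, 0.7660).
Slope in that direction = a·(0.6428) + b·(0.7660) = 0.38885.
Apparent dip = arctan|0.38885| = 21.2° (true dip is 55.4°, so apparent ≤ true as expected).

21.2°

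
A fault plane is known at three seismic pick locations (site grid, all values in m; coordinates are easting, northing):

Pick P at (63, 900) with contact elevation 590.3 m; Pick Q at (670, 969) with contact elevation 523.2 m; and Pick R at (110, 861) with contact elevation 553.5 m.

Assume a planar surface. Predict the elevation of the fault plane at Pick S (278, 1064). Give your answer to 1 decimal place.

666.0 m

Let the plane be z = a·easting + b·northing + c.
Pick Q−Pick P: 607a + 69b = −67.1;  Pick R−Pick P: 47a − 39b = −36.8.
Solving gives a = −0.191563, b = 0.712732.
Then c = 590.3 − a·63 − b·900 = −39.09.
At (278, 1064): z = −53.3 + 758.3 − 39.09 = 666.0 m.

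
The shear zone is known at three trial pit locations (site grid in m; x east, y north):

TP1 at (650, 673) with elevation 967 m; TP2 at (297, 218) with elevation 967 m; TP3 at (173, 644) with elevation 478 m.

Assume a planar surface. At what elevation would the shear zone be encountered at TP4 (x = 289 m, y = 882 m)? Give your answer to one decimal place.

Let the plane be z = a·x + b·y + c.
TP2−TP1: −353a − 455b = 0;  TP3−TP1: −477a − 29b = −489.
Solving gives a = 1.07590, b = −0.83471.
Then c = 967 − a·650 − b·673 = 829.42.
At (289, 882): z = 310.9 − 736.2 + 829.42 = 404.1 m.

404.1 m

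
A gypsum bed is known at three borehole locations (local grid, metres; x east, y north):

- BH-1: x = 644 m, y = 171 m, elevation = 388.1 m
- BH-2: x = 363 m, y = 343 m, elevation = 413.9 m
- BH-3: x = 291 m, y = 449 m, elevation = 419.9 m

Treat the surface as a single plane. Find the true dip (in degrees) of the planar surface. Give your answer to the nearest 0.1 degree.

Let the plane be z = a·x + b·y + c.
BH-2−BH-1: −281a + 172b = 25.8;  BH-3−BH-1: −353a + 278b = 31.8.
Solving gives a = −0.09785, b = −0.00986.
Gradient magnitude |∇z| = √(a² + b²) = √(0.00957 + 0.00010) = 0.09835.
True dip = arctan(0.09835) = 5.6°, dipping toward E (azimuth ≈ 084°).

5.6°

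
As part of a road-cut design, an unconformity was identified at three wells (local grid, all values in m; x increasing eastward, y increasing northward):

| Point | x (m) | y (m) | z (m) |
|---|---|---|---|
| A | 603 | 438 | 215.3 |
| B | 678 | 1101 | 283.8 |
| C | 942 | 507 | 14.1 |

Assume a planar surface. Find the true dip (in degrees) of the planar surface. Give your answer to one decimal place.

Let the plane be z = a·x + b·y + c.
B−A: 75a + 663b = 68.5;  C−A: 339a + 69b = −201.2.
Solving gives a = −0.62902, b = 0.17447.
Gradient magnitude |∇z| = √(a² + b²) = √(0.39567 + 0.03044) = 0.65277.
True dip = arctan(0.65277) = 33.1°, dipping toward ESE (azimuth ≈ 106°).

33.1°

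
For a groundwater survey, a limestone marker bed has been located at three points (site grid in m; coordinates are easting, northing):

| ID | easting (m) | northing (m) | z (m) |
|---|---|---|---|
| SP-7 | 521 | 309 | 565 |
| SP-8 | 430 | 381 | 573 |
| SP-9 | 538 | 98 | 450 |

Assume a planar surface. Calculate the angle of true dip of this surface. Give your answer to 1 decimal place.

34.3°

Two edge vectors: SP-7→SP-8 = (-91, 72, 8), SP-7→SP-9 = (17, -211, -115).
Normal n = (SP-7→SP-8) × (SP-7→SP-9) = (-6592, -10329, 17977).
So ∂z/∂easting = −n_x/n_z = 0.36669 and ∂z/∂northing = −n_y/n_z = 0.57457.
Gradient magnitude |∇z| = √(a² + b²) = √(0.13446 + 0.33013) = 0.68161.
True dip = arctan(0.68161) = 34.3°, dipping toward SSW (azimuth ≈ 213°).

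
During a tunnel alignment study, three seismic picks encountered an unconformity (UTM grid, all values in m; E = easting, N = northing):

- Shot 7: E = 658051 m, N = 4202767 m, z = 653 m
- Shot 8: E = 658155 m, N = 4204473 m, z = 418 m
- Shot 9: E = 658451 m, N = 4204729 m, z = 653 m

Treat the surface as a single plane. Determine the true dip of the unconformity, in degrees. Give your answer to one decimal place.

44.5°

Two edge vectors: Shot 7→Shot 8 = (104, 1706, -235), Shot 7→Shot 9 = (400, 1962, 0).
Normal n = (Shot 7→Shot 8) × (Shot 7→Shot 9) = (461070, -94000, -478352).
So ∂z/∂E = −n_x/n_z = 0.96387 and ∂z/∂N = −n_y/n_z = −0.19651.
Gradient magnitude |∇z| = √(a² + b²) = √(0.92905 + 0.03862) = 0.98370.
True dip = arctan(0.98370) = 44.5°, dipping toward WNW (azimuth ≈ 282°).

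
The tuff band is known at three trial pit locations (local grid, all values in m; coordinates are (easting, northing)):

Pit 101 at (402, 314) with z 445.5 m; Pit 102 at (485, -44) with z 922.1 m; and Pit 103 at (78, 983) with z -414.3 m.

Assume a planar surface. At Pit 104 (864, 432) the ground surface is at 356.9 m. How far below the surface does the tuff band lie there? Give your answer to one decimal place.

157.8 m

Let the plane be z = a·E + b·N + c.
Pit 102−Pit 101: 83a − 358b = 476.6;  Pit 103−Pit 101: −324a + 669b = −859.8.
Solving gives a = −0.18254, b = −1.37360.
Then c = 445.5 − a·402 − b·314 = 950.19.
At (864, 432): z_contact = −157.71 − 593.40 + 950.19 = 199.08 m.
Depth below ground = 356.9 − 199.08 = 157.8 m.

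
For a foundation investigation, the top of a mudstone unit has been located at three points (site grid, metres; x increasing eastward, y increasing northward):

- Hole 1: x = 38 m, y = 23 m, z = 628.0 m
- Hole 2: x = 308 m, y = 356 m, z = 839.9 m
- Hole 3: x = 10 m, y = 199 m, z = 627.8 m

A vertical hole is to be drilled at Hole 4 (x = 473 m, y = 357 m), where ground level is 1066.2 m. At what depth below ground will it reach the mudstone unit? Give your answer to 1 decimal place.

Let the plane be z = a·x + b·y + c.
Hole 2−Hole 1: 270a + 333b = 211.9;  Hole 3−Hole 1: −28a + 176b = −0.2.
Solving gives a = 0.65725, b = 0.10343.
Then c = 628 − a·38 − b·23 = 600.65.
At (473, 357): z_contact = 310.88 + 36.92 + 600.65 = 948.45 m.
Depth below ground = 1066.2 − 948.45 = 117.7 m.

117.7 m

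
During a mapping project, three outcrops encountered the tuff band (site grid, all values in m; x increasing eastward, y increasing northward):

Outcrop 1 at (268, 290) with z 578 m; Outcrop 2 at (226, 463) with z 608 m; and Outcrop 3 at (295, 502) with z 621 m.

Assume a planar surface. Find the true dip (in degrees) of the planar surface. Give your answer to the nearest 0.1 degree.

11.8°

Let the plane be z = a·x + b·y + c.
Outcrop 2−Outcrop 1: −42a + 173b = 30;  Outcrop 3−Outcrop 1: 27a + 212b = 43.
Solving gives a = 0.07948, b = 0.19271.
Gradient magnitude |∇z| = √(a² + b²) = √(0.00632 + 0.03714) = 0.20846.
True dip = arctan(0.20846) = 11.8°, dipping toward SSW (azimuth ≈ 202°).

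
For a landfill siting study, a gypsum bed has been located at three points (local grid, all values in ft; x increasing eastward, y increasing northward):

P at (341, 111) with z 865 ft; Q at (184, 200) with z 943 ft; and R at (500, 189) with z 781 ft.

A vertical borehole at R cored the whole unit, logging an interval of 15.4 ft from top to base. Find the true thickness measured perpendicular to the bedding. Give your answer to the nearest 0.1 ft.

Let the plane be z = a·x + b·y + c.
Q−P: −157a + 89b = 78;  R−P: 159a + 78b = −84.
Solving gives a = −0.51369, b = −0.02978.
|∇z| = √(a²+b²) = 0.51456, so dip δ = arctan(0.51456) = 27.23°.
True thickness = vertical thickness × cos δ = 15.4 × cos 27.23° = 13.7 ft.

13.7 ft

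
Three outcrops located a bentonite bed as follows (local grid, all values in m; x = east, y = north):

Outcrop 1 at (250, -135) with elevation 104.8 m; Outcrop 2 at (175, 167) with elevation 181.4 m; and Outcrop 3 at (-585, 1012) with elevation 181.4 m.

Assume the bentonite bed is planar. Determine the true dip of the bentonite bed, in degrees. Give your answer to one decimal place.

Let the plane be z = a·x + b·y + c.
Outcrop 2−Outcrop 1: −75a + 302b = 76.6;  Outcrop 3−Outcrop 1: −835a + 1147b = 76.6.
Solving gives a = 0.38958, b = 0.35039.
Gradient magnitude |∇z| = √(a² + b²) = √(0.15177 + 0.12278) = 0.52397.
True dip = arctan(0.52397) = 27.7°, dipping toward SW (azimuth ≈ 228°).

27.7°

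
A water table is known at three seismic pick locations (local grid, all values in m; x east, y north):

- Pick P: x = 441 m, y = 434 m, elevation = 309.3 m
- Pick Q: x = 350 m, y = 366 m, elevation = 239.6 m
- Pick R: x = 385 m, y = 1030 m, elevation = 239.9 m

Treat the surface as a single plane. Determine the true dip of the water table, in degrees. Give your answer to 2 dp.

Two edge vectors: Pick P→Pick Q = (-91, -68, -69.7), Pick P→Pick R = (-56, 596, -69.4).
Normal n = (Pick P→Pick Q) × (Pick P→Pick R) = (46260.4, -2412.2, -58044).
So ∂z/∂x = −n_x/n_z = 0.79699 and ∂z/∂y = −n_y/n_z = −0.04156.
Gradient magnitude |∇z| = √(a² + b²) = √(0.63519 + 0.00173) = 0.79807.
True dip = arctan(0.79807) = 38.59°, dipping toward W (azimuth ≈ 273°).

38.59°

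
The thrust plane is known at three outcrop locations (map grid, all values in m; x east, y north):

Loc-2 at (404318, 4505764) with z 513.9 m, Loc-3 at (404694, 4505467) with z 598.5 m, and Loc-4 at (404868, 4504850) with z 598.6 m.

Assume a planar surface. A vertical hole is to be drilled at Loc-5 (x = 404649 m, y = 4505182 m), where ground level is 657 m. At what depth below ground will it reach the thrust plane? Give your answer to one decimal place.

Let the plane be z = a·x + b·y + c.
Loc-3−Loc-2: 376a − 297b = 84.6;  Loc-4−Loc-2: 550a − 914b = 84.7.
Solving gives a = 0.289320297, b = 0.081429063.
Then c = 513.9 − a·404318 − b·4505764 = −483363.64.
At (404649, 4505182): z_contact = 117073.17 + 366852.75 − 483363.64 = 562.27 m.
Depth below ground = 657 − 562.27 = 94.7 m.

94.7 m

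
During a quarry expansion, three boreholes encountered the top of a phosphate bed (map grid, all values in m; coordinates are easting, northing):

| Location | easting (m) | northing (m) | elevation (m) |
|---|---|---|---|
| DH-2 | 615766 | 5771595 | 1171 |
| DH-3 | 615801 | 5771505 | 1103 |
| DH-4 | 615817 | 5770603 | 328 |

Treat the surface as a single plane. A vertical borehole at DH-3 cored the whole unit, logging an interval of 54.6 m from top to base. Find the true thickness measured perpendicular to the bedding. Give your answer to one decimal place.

40.4 m

Two edge vectors: DH-2→DH-3 = (35, -90, -68), DH-2→DH-4 = (51, -992, -843).
Normal n = (DH-2→DH-3) × (DH-2→DH-4) = (8414, 26037, -30130).
So ∂z/∂easting = −n_x/n_z = 0.27926 and ∂z/∂northing = −n_y/n_z = 0.86416.
|∇z| = √(a²+b²) = 0.90816, so dip δ = arctan(0.90816) = 42.24°.
True thickness = vertical thickness × cos δ = 54.6 × cos 42.24° = 40.4 m.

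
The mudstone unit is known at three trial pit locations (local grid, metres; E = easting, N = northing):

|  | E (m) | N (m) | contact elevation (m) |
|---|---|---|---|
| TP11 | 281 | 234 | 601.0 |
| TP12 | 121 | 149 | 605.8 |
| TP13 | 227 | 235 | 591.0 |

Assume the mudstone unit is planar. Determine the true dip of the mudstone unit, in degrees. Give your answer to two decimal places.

23.27°

Let the plane be z = a·E + b·N + c.
TP12−TP11: −160a − 85b = 4.8;  TP13−TP11: −54a + 1b = −10.
Solving gives a = 0.17794, b = −0.39141.
Gradient magnitude |∇z| = √(a² + b²) = √(0.03166 + 0.15320) = 0.42996.
True dip = arctan(0.42996) = 23.27°, dipping toward NNW (azimuth ≈ 336°).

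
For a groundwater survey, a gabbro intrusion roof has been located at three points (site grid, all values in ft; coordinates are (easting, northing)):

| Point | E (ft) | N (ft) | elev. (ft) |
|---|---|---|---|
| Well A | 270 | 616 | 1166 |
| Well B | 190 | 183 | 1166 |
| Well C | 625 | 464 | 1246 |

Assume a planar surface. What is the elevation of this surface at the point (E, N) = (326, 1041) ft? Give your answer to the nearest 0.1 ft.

1161.3 ft

Let the plane be z = a·E + b·N + c.
Well B−Well A: −80a − 433b = 0;  Well C−Well A: 355a − 152b = 80.
Solving gives a = 0.208832, b = −0.038583.
Then c = 1166 − a·270 − b·616 = 1133.38.
At (326, 1041): z = 68.1 − 40.2 + 1133.38 = 1161.3 ft.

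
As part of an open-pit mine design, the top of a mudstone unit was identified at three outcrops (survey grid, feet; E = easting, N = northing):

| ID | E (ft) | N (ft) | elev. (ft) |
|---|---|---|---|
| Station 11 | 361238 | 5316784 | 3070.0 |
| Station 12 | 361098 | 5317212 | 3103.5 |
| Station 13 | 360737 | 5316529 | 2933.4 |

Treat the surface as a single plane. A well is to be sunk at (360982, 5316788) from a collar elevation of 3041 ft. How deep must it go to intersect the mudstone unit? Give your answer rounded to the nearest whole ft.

22 ft

Let the plane be z = a·E + b·N + c.
Station 12−Station 11: −140a + 428b = 33.5;  Station 13−Station 11: −501a − 255b = −136.6.
Solving gives a = 0.19958701, b = 0.14355650.
Then c = 3070 − a·361238 − b·5316784 = −832287.31.
At (360982, 5316788): z_contact = 72047.3 + 763259.5 − 832287.31 = 3019.5 ft.
Depth below ground = 3041 − 3019.5 = 22 ft.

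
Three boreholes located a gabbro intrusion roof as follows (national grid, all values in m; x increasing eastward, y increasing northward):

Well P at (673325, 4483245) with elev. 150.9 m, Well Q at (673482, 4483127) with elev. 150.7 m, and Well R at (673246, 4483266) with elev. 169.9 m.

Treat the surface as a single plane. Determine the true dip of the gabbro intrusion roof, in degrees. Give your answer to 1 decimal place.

Let the plane be z = a·x + b·y + c.
Well Q−Well P: 157a − 118b = −0.2;  Well R−Well P: −79a + 21b = 19.
Solving gives a = −0.37142, b = −0.49248.
Gradient magnitude |∇z| = √(a² + b²) = √(0.13795 + 0.24254) = 0.61684.
True dip = arctan(0.61684) = 31.7°, dipping toward NE (azimuth ≈ 037°).

31.7°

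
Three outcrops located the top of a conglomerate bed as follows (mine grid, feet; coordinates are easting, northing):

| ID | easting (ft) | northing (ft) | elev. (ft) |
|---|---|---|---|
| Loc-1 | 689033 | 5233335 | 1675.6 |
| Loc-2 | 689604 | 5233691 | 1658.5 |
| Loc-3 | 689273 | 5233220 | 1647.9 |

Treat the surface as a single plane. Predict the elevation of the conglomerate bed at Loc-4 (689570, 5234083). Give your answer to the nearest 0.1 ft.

1691.5 ft

Let the plane be z = a·easting + b·northing + c.
Loc-2−Loc-1: 571a + 356b = −17.1;  Loc-3−Loc-1: 240a − 115b = −27.7.
Solving gives a = −0.078274710, b = 0.077513649.
Then c = 1675.6 − a·689033 − b·5233335 = −350045.44.
At (689570, 5234083): z = −53975.9 + 405712.9 − 350045.44 = 1691.5 ft.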